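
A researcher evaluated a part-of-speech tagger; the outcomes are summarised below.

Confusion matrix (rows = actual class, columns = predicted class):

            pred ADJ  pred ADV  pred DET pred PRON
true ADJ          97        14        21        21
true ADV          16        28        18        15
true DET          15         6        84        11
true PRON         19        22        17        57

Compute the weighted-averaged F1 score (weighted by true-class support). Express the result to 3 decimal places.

0.573

Per-class F1 score (2·TP/(2·TP+FP+FN)):
  ADJ: TP=97, FP=16+15+19=50, FN=14+21+21=56 → 194/300 = 0.6467
  ADV: TP=28, FP=14+6+22=42, FN=16+18+15=49 → 56/147 = 0.3810
  DET: TP=84, FP=21+18+17=56, FN=15+6+11=32 → 168/256 = 0.6563
  PRON: TP=57, FP=21+15+11=47, FN=19+22+17=58 → 114/219 = 0.5205
Weighted-F1 score = Σ (supportᵢ/N)·F1 scoreᵢ with N=461: (153/461)·0.6467 + (77/461)·0.3810 + (116/461)·0.6563 + (115/461)·0.5205 = 0.573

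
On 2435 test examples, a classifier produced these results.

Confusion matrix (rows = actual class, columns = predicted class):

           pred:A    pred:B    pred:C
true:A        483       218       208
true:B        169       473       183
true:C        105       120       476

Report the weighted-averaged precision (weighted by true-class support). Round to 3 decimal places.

0.594

Per-class precision (TP/(TP+FP)):
  A: TP=483, FP=169+105=274 → 483/757 = 0.6380
  B: TP=473, FP=218+120=338 → 473/811 = 0.5832
  C: TP=476, FP=208+183=391 → 476/867 = 0.5490
Weighted-precision = Σ (supportᵢ/N)·precisionᵢ with N=2435: (909/2435)·0.6380 + (825/2435)·0.5832 + (701/2435)·0.5490 = 0.594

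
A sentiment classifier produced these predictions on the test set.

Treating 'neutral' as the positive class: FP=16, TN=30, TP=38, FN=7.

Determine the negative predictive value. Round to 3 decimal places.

0.811

NPV = TN/(TN+FN) = 30/(30+7) = 0.811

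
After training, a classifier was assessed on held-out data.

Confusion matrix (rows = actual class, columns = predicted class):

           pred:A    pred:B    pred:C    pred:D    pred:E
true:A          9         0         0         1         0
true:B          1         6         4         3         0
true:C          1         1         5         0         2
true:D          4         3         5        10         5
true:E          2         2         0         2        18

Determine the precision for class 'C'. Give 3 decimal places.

0.357

Take TP from the diagonal, FP from the rest of the 'C' prediction marginal, FN from the rest of the 'C' actual marginal.
precision = TP/(TP+FP).
C: TP=5, FP=0+4+5+0=9 → 5/14 = 0.3571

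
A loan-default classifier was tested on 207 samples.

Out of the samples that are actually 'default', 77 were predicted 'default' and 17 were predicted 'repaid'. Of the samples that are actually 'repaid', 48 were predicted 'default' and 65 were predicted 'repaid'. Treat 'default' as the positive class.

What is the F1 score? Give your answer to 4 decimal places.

0.7032

Precision = TP/(TP+FP) = 77/125 = 0.6160
Recall = TP/(TP+FN) = 77/94 = 0.8191
F1 = 2·TP/(2·TP+FP+FN) = 154/219 = 0.7032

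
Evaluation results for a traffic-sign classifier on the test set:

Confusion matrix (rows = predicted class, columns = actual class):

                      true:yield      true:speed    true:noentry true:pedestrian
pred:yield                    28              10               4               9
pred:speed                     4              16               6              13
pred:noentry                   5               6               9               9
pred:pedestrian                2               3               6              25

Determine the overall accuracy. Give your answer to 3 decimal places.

Accuracy = trace / total = (28+16+9+25=78) / 155 = 78/155 = 0.503

0.503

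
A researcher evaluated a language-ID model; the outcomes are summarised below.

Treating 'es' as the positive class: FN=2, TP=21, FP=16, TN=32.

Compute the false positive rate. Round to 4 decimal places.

0.3333

FPR = FP/(FP+TN) = 16/(16+32) = 0.3333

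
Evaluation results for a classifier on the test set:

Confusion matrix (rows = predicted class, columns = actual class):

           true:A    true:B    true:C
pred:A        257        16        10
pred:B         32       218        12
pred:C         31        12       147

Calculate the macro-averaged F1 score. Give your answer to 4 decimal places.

0.8432

Per-class F1 score (2·TP/(2·TP+FP+FN)):
  A: TP=257, FP=16+10=26, FN=32+31=63 → 514/603 = 0.85240
  B: TP=218, FP=32+12=44, FN=16+12=28 → 436/508 = 0.85827
  C: TP=147, FP=31+12=43, FN=10+12=22 → 294/359 = 0.81894
Macro-F1 score = mean = (0.85240 + 0.85827 + 0.81894) / 3 = 0.8432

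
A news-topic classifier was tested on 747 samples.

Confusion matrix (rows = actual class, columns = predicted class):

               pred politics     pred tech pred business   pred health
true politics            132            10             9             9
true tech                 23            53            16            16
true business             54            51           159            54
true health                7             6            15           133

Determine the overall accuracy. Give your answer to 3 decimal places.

Accuracy = trace / total = (132+53+159+133=477) / 747 = 477/747 = 0.639

0.639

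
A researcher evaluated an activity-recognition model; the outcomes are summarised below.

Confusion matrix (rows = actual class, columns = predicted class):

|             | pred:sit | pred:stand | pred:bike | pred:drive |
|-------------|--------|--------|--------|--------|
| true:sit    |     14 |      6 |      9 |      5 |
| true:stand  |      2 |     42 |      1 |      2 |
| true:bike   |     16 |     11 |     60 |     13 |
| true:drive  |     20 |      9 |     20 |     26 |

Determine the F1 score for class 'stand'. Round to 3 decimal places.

Treat 'stand' as positive and all other classes as negative.
F1 score = 2·TP/(2·TP+FP+FN).
stand: TP=42, FP=6+11+9=26, FN=2+1+2=5 → 84/115 = 0.7304

0.730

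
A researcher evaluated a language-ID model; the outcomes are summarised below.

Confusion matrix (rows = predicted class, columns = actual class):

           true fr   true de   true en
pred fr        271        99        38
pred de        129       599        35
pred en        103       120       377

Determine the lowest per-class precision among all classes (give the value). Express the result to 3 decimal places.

0.628

Per-class precision (TP/(TP+FP)):
  fr: TP=271, FP=99+38=137 → 271/408 = 0.6642
  de: TP=599, FP=129+35=164 → 599/763 = 0.7851
  en: TP=377, FP=103+120=223 → 377/600 = 0.6283
Lowest is class 'en' with precision = 0.628.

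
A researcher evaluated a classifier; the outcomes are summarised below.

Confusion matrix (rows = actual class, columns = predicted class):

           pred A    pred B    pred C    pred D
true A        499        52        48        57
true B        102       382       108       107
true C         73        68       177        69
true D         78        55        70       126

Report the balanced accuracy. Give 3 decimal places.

0.537

Balanced accuracy = mean of per-class recall.
  A: recall = 499/656 = 0.7607
  B: recall = 382/699 = 0.5465
  C: recall = 177/387 = 0.4574
  D: recall = 126/329 = 0.3830
Mean = (0.7607 + 0.5465 + 0.4574 + 0.3830) / 4 = 0.537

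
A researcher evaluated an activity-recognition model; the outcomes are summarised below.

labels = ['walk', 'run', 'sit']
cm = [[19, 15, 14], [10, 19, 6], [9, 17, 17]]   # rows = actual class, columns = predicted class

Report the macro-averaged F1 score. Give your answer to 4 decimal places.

Per-class F1 score (2·TP/(2·TP+FP+FN)):
  walk: TP=19, FP=10+9=19, FN=15+14=29 → 38/86 = 0.44186
  run: TP=19, FP=15+17=32, FN=10+6=16 → 38/86 = 0.44186
  sit: TP=17, FP=14+6=20, FN=9+17=26 → 34/80 = 0.42500
Macro-F1 score = mean = (0.44186 + 0.44186 + 0.42500) / 3 = 0.4362

0.4362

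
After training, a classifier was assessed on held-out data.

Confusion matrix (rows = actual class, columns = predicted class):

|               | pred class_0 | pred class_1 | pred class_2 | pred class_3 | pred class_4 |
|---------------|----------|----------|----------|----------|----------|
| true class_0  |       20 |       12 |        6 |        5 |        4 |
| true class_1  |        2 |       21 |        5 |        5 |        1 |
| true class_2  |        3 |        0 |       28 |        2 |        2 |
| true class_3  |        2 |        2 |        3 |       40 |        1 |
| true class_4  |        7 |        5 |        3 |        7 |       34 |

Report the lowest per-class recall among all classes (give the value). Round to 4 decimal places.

Per-class recall (TP/(TP+FN)):
  class_0: TP=20, FN=12+6+5+4=27 → 20/47 = 0.42553
  class_1: TP=21, FN=2+5+5+1=13 → 21/34 = 0.61765
  class_2: TP=28, FN=3+0+2+2=7 → 28/35 = 0.80000
  class_3: TP=40, FN=2+2+3+1=8 → 40/48 = 0.83333
  class_4: TP=34, FN=7+5+3+7=22 → 34/56 = 0.60714
Lowest is class 'class_0' with recall = 0.4255.

0.4255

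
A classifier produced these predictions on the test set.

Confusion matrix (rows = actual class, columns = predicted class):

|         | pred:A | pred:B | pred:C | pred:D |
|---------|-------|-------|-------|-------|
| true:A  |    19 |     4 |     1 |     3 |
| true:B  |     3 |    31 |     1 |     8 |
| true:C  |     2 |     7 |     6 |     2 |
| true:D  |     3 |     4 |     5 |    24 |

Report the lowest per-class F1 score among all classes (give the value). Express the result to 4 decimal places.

0.4000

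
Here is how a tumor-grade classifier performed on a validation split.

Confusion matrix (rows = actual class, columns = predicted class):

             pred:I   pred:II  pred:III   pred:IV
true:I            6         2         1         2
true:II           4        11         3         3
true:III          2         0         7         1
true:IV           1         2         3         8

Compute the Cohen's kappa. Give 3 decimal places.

0.426

Observed agreement pₒ = trace/N = 32/56 = 0.5714
Expected agreement pₑ = Σ (rowᵢ·colᵢ)/N² = (11·13 + 21·15 + 10·14 + 14·14)/56² = 0.2532
κ = (pₒ − pₑ)/(1 − pₑ) = (0.5714 − 0.2532)/(1 − 0.2532) = 0.426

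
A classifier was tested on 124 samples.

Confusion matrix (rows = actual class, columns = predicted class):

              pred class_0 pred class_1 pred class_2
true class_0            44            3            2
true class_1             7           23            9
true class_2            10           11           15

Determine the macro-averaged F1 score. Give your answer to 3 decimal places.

Per-class F1 score (2·TP/(2·TP+FP+FN)):
  class_0: TP=44, FP=7+10=17, FN=3+2=5 → 88/110 = 0.8000
  class_1: TP=23, FP=3+11=14, FN=7+9=16 → 46/76 = 0.6053
  class_2: TP=15, FP=2+9=11, FN=10+11=21 → 30/62 = 0.4839
Macro-F1 score = mean = (0.8000 + 0.6053 + 0.4839) / 3 = 0.630

0.630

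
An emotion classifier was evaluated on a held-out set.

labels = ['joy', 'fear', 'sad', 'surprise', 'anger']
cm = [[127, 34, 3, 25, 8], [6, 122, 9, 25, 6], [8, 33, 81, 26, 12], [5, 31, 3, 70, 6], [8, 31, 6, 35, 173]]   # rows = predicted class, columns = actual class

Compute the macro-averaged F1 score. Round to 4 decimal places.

0.6305

Per-class F1 score (2·TP/(2·TP+FP+FN)):
  joy: TP=127, FP=34+3+25+8=70, FN=6+8+5+8=27 → 254/351 = 0.72365
  fear: TP=122, FP=6+9+25+6=46, FN=34+33+31+31=129 → 244/419 = 0.58234
  sad: TP=81, FP=8+33+26+12=79, FN=3+9+3+6=21 → 162/262 = 0.61832
  surprise: TP=70, FP=5+31+3+6=45, FN=25+25+26+35=111 → 140/296 = 0.47297
  anger: TP=173, FP=8+31+6+35=80, FN=8+6+12+6=32 → 346/458 = 0.75546
Macro-F1 score = mean = (0.72365 + 0.58234 + 0.61832 + 0.47297 + 0.75546) / 5 = 0.6305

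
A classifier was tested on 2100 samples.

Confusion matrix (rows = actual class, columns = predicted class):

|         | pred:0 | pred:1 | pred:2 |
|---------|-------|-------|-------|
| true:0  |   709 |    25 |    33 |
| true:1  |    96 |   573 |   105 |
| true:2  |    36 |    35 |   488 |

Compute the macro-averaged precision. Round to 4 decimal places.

0.8426

Per-class precision (TP/(TP+FP)):
  0: TP=709, FP=96+36=132 → 709/841 = 0.84304
  1: TP=573, FP=25+35=60 → 573/633 = 0.90521
  2: TP=488, FP=33+105=138 → 488/626 = 0.77955
Macro-precision = mean = (0.84304 + 0.90521 + 0.77955) / 3 = 0.8426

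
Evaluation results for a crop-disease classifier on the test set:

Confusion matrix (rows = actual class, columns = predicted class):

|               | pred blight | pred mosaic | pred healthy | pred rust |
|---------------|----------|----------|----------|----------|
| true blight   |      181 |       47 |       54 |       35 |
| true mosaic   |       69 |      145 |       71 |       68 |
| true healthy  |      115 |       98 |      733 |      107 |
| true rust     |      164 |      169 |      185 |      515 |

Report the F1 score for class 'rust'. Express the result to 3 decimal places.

Take TP from the diagonal, FP from the rest of the 'rust' prediction marginal, FN from the rest of the 'rust' actual marginal.
F1 score = 2·TP/(2·TP+FP+FN).
rust: TP=515, FP=35+68+107=210, FN=164+169+185=518 → 1030/1758 = 0.5859

0.586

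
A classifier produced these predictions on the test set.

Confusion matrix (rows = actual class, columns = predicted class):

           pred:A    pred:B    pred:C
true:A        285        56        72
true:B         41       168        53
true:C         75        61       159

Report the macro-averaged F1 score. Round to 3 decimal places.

0.621

Per-class F1 score (2·TP/(2·TP+FP+FN)):
  A: TP=285, FP=41+75=116, FN=56+72=128 → 570/814 = 0.7002
  B: TP=168, FP=56+61=117, FN=41+53=94 → 336/547 = 0.6143
  C: TP=159, FP=72+53=125, FN=75+61=136 → 318/579 = 0.5492
Macro-F1 score = mean = (0.7002 + 0.6143 + 0.5492) / 3 = 0.621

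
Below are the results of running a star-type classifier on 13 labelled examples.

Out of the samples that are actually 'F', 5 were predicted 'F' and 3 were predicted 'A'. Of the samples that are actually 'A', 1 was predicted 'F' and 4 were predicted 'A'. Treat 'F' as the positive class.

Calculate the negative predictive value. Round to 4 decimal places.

0.5714

NPV = TN/(TN+FN) = 4/(4+3) = 0.5714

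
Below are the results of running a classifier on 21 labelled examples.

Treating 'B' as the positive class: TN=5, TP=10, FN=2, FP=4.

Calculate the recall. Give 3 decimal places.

Recall = TP/(TP+FN) = 10/(10+2) = 10/12 = 0.833

0.833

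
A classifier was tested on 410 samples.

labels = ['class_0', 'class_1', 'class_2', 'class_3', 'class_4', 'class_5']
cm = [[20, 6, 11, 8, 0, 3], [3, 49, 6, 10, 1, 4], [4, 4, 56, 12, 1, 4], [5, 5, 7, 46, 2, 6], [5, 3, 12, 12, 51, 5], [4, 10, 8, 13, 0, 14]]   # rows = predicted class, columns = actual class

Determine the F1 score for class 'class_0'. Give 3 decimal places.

0.449

F1 score = 2·TP/(2·TP+FP+FN).
class_0: TP=20, FP=6+11+8+0+3=28, FN=3+4+5+5+4=21 → 40/89 = 0.4494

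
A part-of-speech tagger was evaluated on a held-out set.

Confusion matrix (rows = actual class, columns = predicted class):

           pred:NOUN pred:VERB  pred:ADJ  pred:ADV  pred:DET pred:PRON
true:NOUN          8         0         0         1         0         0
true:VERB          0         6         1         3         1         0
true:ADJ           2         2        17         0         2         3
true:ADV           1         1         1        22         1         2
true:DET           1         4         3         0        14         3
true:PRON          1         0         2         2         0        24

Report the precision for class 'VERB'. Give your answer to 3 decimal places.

0.462

precision = TP/(TP+FP).
VERB: TP=6, FP=0+2+1+4+0=7 → 6/13 = 0.4615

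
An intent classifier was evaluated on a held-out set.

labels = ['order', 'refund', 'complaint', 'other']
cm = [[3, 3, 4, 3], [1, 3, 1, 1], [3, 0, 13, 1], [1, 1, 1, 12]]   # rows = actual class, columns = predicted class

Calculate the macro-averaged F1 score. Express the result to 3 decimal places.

0.555

Per-class F1 score (2·TP/(2·TP+FP+FN)):
  order: TP=3, FP=1+3+1=5, FN=3+4+3=10 → 6/21 = 0.2857
  refund: TP=3, FP=3+0+1=4, FN=1+1+1=3 → 6/13 = 0.4615
  complaint: TP=13, FP=4+1+1=6, FN=3+0+1=4 → 26/36 = 0.7222
  other: TP=12, FP=3+1+1=5, FN=1+1+1=3 → 24/32 = 0.7500
Macro-F1 score = mean = (0.2857 + 0.4615 + 0.7222 + 0.7500) / 4 = 0.555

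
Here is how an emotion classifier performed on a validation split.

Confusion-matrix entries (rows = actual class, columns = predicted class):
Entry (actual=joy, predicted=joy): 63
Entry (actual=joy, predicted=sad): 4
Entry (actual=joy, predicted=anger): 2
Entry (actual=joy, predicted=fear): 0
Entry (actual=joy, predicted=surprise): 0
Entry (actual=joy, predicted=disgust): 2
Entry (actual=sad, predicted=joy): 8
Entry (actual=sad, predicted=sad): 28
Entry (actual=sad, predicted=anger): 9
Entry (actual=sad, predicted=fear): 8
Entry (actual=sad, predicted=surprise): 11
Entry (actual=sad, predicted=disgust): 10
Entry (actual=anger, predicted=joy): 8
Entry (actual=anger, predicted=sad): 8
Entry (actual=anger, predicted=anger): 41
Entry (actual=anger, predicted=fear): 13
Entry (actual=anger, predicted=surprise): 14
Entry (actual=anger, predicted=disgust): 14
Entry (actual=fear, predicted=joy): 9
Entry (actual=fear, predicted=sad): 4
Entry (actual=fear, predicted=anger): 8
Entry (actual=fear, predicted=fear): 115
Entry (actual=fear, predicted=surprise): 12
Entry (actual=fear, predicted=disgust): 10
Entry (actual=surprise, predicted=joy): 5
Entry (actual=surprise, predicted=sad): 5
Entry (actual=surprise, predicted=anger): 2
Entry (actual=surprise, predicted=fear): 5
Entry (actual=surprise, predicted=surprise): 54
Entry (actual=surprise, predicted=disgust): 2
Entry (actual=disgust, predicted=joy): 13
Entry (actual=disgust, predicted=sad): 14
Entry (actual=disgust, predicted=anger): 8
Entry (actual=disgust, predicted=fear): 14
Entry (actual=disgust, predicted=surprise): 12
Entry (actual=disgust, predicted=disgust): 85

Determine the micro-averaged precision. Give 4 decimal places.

Micro-averaging pools counts across classes: ΣTP=386, ΣFP=234, ΣFN=234.
Micro-precision = TP/(TP+FP) on pooled counts = 0.6226 (equals overall accuracy in single-label multiclass).

0.6226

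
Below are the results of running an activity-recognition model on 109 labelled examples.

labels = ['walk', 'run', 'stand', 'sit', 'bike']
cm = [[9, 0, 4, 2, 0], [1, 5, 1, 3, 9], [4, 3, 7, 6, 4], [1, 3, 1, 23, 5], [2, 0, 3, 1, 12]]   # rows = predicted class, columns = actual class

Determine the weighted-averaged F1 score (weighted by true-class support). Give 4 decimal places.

0.5276

Per-class F1 score (2·TP/(2·TP+FP+FN)):
  walk: TP=9, FP=0+4+2+0=6, FN=1+4+1+2=8 → 18/32 = 0.56250
  run: TP=5, FP=1+1+3+9=14, FN=0+3+3+0=6 → 10/30 = 0.33333
  stand: TP=7, FP=4+3+6+4=17, FN=4+1+1+3=9 → 14/40 = 0.35000
  sit: TP=23, FP=1+3+1+5=10, FN=2+3+6+1=12 → 46/68 = 0.67647
  bike: TP=12, FP=2+0+3+1=6, FN=0+9+4+5=18 → 24/48 = 0.50000
Weighted-F1 score = Σ (supportᵢ/N)·F1 scoreᵢ with N=109: (17/109)·0.56250 + (11/109)·0.33333 + (16/109)·0.35000 + (35/109)·0.67647 + (30/109)·0.50000 = 0.5276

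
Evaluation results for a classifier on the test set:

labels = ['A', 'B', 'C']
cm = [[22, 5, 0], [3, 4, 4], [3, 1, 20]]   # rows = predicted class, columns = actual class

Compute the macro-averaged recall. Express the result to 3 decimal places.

0.673

Per-class recall (TP/(TP+FN)):
  A: TP=22, FN=3+3=6 → 22/28 = 0.7857
  B: TP=4, FN=5+1=6 → 4/10 = 0.4000
  C: TP=20, FN=0+4=4 → 20/24 = 0.8333
Macro-recall = mean = (0.7857 + 0.4000 + 0.8333) / 3 = 0.673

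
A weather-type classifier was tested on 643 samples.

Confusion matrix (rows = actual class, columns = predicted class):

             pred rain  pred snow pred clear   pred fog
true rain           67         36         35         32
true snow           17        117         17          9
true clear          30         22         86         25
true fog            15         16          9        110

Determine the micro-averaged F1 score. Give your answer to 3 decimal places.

Micro-averaging pools counts across classes: ΣTP=380, ΣFP=263, ΣFN=263.
Micro-F1 score = 2·TP/(2·TP+FP+FN) on pooled counts = 0.591 (equals overall accuracy in single-label multiclass).

0.591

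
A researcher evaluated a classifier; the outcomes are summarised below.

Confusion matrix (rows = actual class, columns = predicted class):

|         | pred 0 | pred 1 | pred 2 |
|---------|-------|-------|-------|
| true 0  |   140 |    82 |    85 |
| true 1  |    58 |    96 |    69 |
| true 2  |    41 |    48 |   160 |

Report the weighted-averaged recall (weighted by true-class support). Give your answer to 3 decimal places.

Per-class recall (TP/(TP+FN)):
  0: TP=140, FN=82+85=167 → 140/307 = 0.4560
  1: TP=96, FN=58+69=127 → 96/223 = 0.4305
  2: TP=160, FN=41+48=89 → 160/249 = 0.6426
Weighted-recall = Σ (supportᵢ/N)·recallᵢ with N=779: (307/779)·0.4560 + (223/779)·0.4305 + (249/779)·0.6426 = 0.508

0.508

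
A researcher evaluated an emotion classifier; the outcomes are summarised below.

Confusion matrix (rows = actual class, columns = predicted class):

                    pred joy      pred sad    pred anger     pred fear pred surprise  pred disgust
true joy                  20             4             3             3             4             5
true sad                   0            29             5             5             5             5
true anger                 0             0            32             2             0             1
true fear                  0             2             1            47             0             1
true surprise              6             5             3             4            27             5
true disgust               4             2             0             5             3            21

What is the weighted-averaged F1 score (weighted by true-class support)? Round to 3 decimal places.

0.670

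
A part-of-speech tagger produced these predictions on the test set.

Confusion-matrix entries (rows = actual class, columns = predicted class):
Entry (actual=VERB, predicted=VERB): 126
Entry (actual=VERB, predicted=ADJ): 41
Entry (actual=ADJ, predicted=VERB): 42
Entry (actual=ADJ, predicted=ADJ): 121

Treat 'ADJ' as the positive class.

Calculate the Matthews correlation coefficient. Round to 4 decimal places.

0.4969

MCC = (TP·TN − FP·FN) / √((TP+FP)(TP+FN)(TN+FP)(TN+FN))
Numerator = 121·126 − 41·42 = 13524
Denominator = √(162·163·167·168) = √740846736 = 27218.4999
MCC = 13524 / 27218.4999 = 0.4969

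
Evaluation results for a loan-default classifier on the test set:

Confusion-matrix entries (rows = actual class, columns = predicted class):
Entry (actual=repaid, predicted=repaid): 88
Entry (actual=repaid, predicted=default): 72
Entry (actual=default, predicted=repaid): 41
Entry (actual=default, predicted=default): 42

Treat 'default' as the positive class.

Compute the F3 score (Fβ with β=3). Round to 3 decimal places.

0.488

Fβ = (1+β²)·TP / ((1+β²)·TP + β²·FN + FP), with β²=9
= 10·42 / (10·42 + 9·41 + 72) = 0.488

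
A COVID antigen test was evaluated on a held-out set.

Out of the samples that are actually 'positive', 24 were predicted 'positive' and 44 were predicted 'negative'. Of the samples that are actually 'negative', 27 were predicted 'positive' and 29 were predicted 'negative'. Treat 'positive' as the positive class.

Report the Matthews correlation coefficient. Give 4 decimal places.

MCC = (TP·TN − FP·FN) / √((TP+FP)(TP+FN)(TN+FP)(TN+FN))
Numerator = 24·29 − 27·44 = -492
Denominator = √(51·68·56·73) = √14177184 = 3765.2602
MCC = -492 / 3765.2602 = -0.1307

-0.1307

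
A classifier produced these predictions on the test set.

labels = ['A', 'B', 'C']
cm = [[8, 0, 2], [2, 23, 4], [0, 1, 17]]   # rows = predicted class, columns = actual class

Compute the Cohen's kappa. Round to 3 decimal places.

0.748

Observed agreement pₒ = trace/N = 48/57 = 0.8421
Expected agreement pₑ = Σ (rowᵢ·colᵢ)/N² = (10·10 + 24·29 + 23·18)/57² = 0.3724
κ = (pₒ − pₑ)/(1 − pₑ) = (0.8421 − 0.3724)/(1 − 0.3724) = 0.748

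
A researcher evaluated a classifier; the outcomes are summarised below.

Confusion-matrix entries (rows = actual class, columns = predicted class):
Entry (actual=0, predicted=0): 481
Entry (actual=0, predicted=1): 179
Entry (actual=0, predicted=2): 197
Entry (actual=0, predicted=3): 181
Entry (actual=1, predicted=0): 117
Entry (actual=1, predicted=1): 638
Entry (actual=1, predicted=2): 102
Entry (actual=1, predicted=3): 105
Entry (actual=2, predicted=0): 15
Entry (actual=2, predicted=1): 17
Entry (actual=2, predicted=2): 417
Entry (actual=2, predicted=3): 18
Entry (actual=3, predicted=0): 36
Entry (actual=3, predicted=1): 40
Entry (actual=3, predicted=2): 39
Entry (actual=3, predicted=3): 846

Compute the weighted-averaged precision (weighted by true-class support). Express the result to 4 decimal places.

0.7107

Per-class precision (TP/(TP+FP)):
  0: TP=481, FP=117+15+36=168 → 481/649 = 0.74114
  1: TP=638, FP=179+17+40=236 → 638/874 = 0.72998
  2: TP=417, FP=197+102+39=338 → 417/755 = 0.55232
  3: TP=846, FP=181+105+18=304 → 846/1150 = 0.73565
Weighted-precision = Σ (supportᵢ/N)·precisionᵢ with N=3428: (1038/3428)·0.74114 + (962/3428)·0.72998 + (467/3428)·0.55232 + (961/3428)·0.73565 = 0.7107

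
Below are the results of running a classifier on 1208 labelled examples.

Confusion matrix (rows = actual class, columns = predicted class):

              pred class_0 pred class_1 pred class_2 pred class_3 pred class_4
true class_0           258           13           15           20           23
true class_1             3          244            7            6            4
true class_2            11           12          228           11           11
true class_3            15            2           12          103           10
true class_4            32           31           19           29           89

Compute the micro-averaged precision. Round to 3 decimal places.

Micro-averaging pools counts across classes: ΣTP=922, ΣFP=286, ΣFN=286.
Micro-precision = TP/(TP+FP) on pooled counts = 0.763 (equals overall accuracy in single-label multiclass).

0.763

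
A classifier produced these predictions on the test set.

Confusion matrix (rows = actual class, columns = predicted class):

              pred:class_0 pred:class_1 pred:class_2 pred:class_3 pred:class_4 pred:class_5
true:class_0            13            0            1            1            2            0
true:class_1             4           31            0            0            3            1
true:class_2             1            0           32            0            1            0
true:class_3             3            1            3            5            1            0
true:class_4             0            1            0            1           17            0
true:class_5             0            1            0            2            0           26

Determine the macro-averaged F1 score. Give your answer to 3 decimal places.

0.770

Per-class F1 score (2·TP/(2·TP+FP+FN)):
  class_0: TP=13, FP=4+1+3+0+0=8, FN=0+1+1+2+0=4 → 26/38 = 0.6842
  class_1: TP=31, FP=0+0+1+1+1=3, FN=4+0+0+3+1=8 → 62/73 = 0.8493
  class_2: TP=32, FP=1+0+3+0+0=4, FN=1+0+0+1+0=2 → 64/70 = 0.9143
  class_3: TP=5, FP=1+0+0+1+2=4, FN=3+1+3+1+0=8 → 10/22 = 0.4545
  class_4: TP=17, FP=2+3+1+1+0=7, FN=0+1+0+1+0=2 → 34/43 = 0.7907
  class_5: TP=26, FP=0+1+0+0+0=1, FN=0+1+0+2+0=3 → 52/56 = 0.9286
Macro-F1 score = mean = (0.6842 + 0.8493 + 0.9143 + 0.4545 + 0.7907 + 0.9286) / 6 = 0.770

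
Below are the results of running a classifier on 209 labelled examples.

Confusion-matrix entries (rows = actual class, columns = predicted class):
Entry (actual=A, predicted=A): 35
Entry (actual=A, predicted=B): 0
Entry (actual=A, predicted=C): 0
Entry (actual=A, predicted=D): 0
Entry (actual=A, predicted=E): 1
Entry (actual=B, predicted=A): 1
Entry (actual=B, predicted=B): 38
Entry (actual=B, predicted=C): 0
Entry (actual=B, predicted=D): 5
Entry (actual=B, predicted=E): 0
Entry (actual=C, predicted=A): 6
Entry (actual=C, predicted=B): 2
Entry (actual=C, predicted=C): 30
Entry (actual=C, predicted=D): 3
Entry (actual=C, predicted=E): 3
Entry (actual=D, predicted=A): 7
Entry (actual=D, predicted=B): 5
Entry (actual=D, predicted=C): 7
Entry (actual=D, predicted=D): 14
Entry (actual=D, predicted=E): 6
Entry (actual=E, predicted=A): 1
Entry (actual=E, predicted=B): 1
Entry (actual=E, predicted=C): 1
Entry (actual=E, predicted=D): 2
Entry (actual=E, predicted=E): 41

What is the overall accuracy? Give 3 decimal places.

Accuracy = trace / total = (35+38+30+14+41=158) / 209 = 158/209 = 0.756

0.756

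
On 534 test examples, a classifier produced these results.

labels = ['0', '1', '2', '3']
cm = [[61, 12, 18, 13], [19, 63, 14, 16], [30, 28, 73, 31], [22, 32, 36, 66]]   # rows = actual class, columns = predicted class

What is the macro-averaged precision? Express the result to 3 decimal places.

0.493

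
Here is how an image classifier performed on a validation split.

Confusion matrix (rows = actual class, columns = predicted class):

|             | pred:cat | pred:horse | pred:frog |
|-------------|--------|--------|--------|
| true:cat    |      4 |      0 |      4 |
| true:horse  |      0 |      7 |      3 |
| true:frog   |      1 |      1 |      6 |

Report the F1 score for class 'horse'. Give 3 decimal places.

F1 score = 2·TP/(2·TP+FP+FN).
horse: TP=7, FP=0+1=1, FN=0+3=3 → 14/18 = 0.7778

0.778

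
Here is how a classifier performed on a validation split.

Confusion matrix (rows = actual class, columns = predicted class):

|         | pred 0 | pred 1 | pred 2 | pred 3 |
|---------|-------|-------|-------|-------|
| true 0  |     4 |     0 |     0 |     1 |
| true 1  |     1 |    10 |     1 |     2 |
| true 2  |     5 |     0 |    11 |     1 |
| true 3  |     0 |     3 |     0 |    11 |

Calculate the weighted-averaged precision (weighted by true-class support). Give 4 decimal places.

0.7724

Per-class precision (TP/(TP+FP)):
  0: TP=4, FP=1+5+0=6 → 4/10 = 0.40000
  1: TP=10, FP=0+0+3=3 → 10/13 = 0.76923
  2: TP=11, FP=0+1+0=1 → 11/12 = 0.91667
  3: TP=11, FP=1+2+1=4 → 11/15 = 0.73333
Weighted-precision = Σ (supportᵢ/N)·precisionᵢ with N=50: (5/50)·0.40000 + (14/50)·0.76923 + (17/50)·0.91667 + (14/50)·0.73333 = 0.7724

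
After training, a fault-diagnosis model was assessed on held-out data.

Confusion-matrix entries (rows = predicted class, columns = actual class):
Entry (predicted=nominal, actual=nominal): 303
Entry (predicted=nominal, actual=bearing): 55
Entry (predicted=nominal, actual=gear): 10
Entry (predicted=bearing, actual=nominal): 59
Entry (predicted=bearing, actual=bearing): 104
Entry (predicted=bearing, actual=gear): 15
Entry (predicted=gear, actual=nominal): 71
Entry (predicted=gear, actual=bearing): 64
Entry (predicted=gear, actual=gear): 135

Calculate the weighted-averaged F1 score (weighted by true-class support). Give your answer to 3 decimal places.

Per-class F1 score (2·TP/(2·TP+FP+FN)):
  nominal: TP=303, FP=55+10=65, FN=59+71=130 → 606/801 = 0.7566
  bearing: TP=104, FP=59+15=74, FN=55+64=119 → 208/401 = 0.5187
  gear: TP=135, FP=71+64=135, FN=10+15=25 → 270/430 = 0.6279
Weighted-F1 score = Σ (supportᵢ/N)·F1 scoreᵢ with N=816: (433/816)·0.7566 + (223/816)·0.5187 + (160/816)·0.6279 = 0.666

0.666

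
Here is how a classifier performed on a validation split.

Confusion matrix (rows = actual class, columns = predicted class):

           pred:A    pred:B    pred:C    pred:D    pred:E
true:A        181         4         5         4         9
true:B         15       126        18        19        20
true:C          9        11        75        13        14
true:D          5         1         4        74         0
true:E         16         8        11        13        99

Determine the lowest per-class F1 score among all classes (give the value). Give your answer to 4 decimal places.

Per-class F1 score (2·TP/(2·TP+FP+FN)):
  A: TP=181, FP=15+9+5+16=45, FN=4+5+4+9=22 → 362/429 = 0.84382
  B: TP=126, FP=4+11+1+8=24, FN=15+18+19+20=72 → 252/348 = 0.72414
  C: TP=75, FP=5+18+4+11=38, FN=9+11+13+14=47 → 150/235 = 0.63830
  D: TP=74, FP=4+19+13+13=49, FN=5+1+4+0=10 → 148/207 = 0.71498
  E: TP=99, FP=9+20+14+0=43, FN=16+8+11+13=48 → 198/289 = 0.68512
Lowest is class 'C' with F1 score = 0.6383.

0.6383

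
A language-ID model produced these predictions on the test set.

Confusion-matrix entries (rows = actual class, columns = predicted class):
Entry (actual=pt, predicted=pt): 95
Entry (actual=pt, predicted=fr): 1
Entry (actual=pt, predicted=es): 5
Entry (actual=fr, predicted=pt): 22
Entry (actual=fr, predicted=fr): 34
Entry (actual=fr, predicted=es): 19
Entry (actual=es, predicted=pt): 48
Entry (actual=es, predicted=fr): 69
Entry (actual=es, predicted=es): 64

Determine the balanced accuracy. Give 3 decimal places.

Balanced accuracy = mean of per-class recall.
  pt: recall = 95/101 = 0.9406
  fr: recall = 34/75 = 0.4533
  es: recall = 64/181 = 0.3536
Mean = (0.9406 + 0.4533 + 0.3536) / 3 = 0.583

0.583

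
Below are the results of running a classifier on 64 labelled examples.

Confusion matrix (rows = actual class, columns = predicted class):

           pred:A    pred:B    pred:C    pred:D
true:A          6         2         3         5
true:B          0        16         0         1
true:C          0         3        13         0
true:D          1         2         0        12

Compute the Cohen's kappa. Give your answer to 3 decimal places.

0.645

Observed agreement pₒ = trace/N = 47/64 = 0.7344
Expected agreement pₑ = Σ (rowᵢ·colᵢ)/N² = (16·7 + 17·23 + 16·16 + 15·18)/64² = 0.2512
κ = (pₒ − pₑ)/(1 − pₑ) = (0.7344 − 0.2512)/(1 − 0.2512) = 0.645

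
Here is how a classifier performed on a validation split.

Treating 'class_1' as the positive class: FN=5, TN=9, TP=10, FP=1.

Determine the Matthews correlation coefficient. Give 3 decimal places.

MCC = (TP·TN − FP·FN) / √((TP+FP)(TP+FN)(TN+FP)(TN+FN))
Numerator = 10·9 − 1·5 = 85
Denominator = √(11·15·10·14) = √23100 = 151.9868
MCC = 85 / 151.9868 = 0.559

0.559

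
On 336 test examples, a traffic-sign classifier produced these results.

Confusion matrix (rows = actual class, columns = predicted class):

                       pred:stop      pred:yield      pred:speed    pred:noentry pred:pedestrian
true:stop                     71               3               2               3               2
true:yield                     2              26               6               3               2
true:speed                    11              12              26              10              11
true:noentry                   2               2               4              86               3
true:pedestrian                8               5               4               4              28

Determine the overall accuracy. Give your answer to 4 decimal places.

0.7054

Accuracy = trace / total = (71+26+26+86+28=237) / 336 = 237/336 = 0.7054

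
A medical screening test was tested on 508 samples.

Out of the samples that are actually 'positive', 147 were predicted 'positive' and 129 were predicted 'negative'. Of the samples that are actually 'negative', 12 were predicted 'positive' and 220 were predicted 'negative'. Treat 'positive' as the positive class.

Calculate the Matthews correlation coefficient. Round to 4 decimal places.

MCC = (TP·TN − FP·FN) / √((TP+FP)(TP+FN)(TN+FP)(TN+FN))
Numerator = 147·220 − 12·129 = 30792
Denominator = √(159·276·232·349) = √3553199712 = 59608.7218
MCC = 30792 / 59608.7218 = 0.5166

0.5166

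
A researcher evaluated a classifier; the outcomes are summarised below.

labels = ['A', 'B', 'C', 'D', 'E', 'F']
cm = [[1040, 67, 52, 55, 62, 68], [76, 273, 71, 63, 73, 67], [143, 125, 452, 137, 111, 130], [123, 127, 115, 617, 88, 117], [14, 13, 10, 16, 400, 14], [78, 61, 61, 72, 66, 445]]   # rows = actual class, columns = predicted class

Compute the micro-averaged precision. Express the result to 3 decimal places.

0.587

Micro-averaging pools counts across classes: ΣTP=3227, ΣFP=2275, ΣFN=2275.
Micro-precision = TP/(TP+FP) on pooled counts = 0.587 (equals overall accuracy in single-label multiclass).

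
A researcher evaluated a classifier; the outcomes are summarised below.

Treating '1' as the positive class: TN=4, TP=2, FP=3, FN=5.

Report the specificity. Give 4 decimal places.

Specificity = TN/(TN+FP) = 4/(4+3) = 0.5714

0.5714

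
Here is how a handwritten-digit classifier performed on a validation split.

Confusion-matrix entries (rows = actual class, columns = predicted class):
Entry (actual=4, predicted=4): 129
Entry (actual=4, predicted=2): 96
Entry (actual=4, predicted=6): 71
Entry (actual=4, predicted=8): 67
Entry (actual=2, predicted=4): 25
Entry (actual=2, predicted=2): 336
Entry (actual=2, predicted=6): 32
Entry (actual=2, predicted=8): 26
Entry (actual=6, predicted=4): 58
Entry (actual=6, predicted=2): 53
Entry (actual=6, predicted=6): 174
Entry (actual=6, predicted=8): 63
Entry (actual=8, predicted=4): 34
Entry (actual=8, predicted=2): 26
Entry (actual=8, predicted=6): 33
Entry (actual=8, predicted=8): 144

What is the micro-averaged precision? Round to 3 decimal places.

Micro-averaging pools counts across classes: ΣTP=783, ΣFP=584, ΣFN=584.
Micro-precision = TP/(TP+FP) on pooled counts = 0.573 (equals overall accuracy in single-label multiclass).

0.573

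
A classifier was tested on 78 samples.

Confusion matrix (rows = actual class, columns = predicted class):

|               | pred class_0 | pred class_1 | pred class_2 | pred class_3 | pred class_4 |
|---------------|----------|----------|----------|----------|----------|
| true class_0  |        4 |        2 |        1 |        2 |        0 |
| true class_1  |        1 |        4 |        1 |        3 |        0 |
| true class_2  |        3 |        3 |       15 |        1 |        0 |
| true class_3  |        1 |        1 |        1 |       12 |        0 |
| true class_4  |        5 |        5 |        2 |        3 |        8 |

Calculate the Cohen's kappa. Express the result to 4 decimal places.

Observed agreement pₒ = trace/N = 43/78 = 0.55128
Expected agreement pₑ = Σ (rowᵢ·colᵢ)/N² = (9·14 + 9·15 + 22·20 + 15·21 + 23·8)/78² = 0.19724
κ = (pₒ − pₑ)/(1 − pₑ) = (0.55128 − 0.19724)/(1 − 0.19724) = 0.4410

0.4410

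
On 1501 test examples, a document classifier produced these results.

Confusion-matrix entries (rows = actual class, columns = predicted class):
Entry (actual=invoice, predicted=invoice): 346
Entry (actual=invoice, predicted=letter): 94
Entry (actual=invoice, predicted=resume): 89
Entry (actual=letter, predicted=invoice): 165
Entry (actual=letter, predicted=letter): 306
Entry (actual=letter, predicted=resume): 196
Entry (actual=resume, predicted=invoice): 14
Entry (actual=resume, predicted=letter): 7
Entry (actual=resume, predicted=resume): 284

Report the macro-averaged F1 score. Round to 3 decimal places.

0.625

Per-class F1 score (2·TP/(2·TP+FP+FN)):
  invoice: TP=346, FP=165+14=179, FN=94+89=183 → 692/1054 = 0.6565
  letter: TP=306, FP=94+7=101, FN=165+196=361 → 612/1074 = 0.5698
  resume: TP=284, FP=89+196=285, FN=14+7=21 → 568/874 = 0.6499
Macro-F1 score = mean = (0.6565 + 0.5698 + 0.6499) / 3 = 0.625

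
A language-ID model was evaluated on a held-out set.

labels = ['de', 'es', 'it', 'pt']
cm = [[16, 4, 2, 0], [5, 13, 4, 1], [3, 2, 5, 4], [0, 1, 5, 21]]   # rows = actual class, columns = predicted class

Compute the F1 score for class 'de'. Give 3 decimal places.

0.696

One-vs-rest for 'de': TP = diagonal; FP = other classes predicted 'de'; FN = 'de' predicted as other.
F1 score = 2·TP/(2·TP+FP+FN).
de: TP=16, FP=5+3+0=8, FN=4+2+0=6 → 32/46 = 0.6957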